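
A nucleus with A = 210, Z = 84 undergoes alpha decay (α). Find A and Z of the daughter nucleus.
Daughter: A = 206, Z = 82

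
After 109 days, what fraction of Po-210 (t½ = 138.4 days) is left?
N/N₀ = (1/2)^(t/t½) = 0.5793 = 57.9%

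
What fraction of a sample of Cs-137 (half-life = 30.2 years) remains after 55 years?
N/N₀ = (1/2)^(t/t½) = 0.283 = 28.3%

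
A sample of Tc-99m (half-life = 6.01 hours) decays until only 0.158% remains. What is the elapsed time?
t = t½ × log₂(N₀/N) = 55.93 hours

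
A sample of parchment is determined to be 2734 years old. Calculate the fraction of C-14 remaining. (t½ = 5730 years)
N/N₀ = (1/2)^(t/t½) = 0.7184 = 71.8%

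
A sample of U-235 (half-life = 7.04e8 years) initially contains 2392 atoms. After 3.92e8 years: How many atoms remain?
N = N₀(1/2)^(t/t½) = 1626 atoms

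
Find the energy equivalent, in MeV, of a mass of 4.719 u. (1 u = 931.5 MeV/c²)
E = mc² = 4396 MeV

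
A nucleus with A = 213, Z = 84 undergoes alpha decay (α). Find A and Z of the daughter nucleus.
Daughter: A = 209, Z = 82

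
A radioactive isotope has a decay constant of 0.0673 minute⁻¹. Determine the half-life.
t½ = ln(2)/λ = 10.3 minutes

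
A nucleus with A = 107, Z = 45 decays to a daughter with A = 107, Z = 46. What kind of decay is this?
ΔA = 0, ΔZ = +1 ⇒ beta-minus decay (β⁻)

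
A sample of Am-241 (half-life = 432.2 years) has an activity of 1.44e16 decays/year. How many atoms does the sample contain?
N = A/λ = 8.979e18 atoms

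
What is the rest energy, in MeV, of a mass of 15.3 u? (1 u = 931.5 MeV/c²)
E = mc² = 14250 MeV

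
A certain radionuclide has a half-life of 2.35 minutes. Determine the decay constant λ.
λ = ln(2)/t½ = 0.295 minute⁻¹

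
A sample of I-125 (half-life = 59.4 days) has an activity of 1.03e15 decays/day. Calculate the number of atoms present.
N = A/λ = 8.827e16 atoms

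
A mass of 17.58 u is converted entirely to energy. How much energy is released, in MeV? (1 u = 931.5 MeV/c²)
E = mc² = 16380 MeV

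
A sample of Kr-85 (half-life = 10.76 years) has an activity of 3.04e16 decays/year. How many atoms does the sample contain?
N = A/λ = 4.719e17 atoms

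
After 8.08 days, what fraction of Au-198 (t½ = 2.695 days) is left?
N/N₀ = (1/2)^(t/t½) = 0.1252 = 12.5%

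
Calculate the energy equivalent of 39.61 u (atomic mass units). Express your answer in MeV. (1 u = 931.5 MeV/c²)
E = mc² = 36900 MeV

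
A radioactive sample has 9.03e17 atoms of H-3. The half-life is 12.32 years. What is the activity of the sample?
A = λN = 5.08e16 decays/year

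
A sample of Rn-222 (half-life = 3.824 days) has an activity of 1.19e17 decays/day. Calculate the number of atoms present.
N = A/λ = 6.565e17 atoms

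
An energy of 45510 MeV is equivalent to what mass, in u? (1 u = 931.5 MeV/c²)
m = E/c² = 48.86 u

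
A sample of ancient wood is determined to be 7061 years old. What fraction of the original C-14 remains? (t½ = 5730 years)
N/N₀ = (1/2)^(t/t½) = 0.4256 = 42.6%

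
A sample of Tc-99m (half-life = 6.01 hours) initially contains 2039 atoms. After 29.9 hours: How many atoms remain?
N = N₀(1/2)^(t/t½) = 64.83 atoms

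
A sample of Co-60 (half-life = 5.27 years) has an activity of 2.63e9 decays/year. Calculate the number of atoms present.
N = A/λ = 2e10 atoms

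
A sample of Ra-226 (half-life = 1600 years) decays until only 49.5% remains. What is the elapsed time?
t = t½ × log₂(N₀/N) = 1623 years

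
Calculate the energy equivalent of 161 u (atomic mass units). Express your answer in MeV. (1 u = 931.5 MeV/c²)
E = mc² = 1.5e5 MeV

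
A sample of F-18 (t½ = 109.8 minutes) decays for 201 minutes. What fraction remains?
N/N₀ = (1/2)^(t/t½) = 0.2811 = 28.1%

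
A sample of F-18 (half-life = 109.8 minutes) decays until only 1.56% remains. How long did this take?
t = t½ × log₂(N₀/N) = 659.1 minutes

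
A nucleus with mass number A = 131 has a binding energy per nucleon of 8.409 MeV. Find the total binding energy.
B.E. = 8.409 × 131 = 1102 MeV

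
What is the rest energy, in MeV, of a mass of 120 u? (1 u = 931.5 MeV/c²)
E = mc² = 1.118e5 MeV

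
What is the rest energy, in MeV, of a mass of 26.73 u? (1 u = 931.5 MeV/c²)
E = mc² = 24900 MeV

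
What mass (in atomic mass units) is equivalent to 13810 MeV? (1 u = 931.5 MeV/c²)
m = E/c² = 14.83 u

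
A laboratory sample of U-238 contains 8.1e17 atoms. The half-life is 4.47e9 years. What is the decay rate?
A = λN = 1.256e8 decays/year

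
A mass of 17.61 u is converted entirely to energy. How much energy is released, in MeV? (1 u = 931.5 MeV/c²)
E = mc² = 16400 MeV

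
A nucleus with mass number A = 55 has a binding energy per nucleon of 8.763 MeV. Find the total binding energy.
B.E. = 8.763 × 55 = 482 MeV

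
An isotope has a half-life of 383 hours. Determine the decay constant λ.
λ = ln(2)/t½ = 0.00181 hour⁻¹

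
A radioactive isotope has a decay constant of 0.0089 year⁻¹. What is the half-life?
t½ = ln(2)/λ = 77.88 years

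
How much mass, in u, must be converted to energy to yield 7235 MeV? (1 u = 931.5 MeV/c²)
m = E/c² = 7.767 u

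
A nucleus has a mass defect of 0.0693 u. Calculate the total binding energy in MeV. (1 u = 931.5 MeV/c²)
B.E. = Δm × 931.5 = 64.55 MeV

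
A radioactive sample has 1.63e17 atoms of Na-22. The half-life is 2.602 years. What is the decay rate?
A = λN = 4.342e16 decays/year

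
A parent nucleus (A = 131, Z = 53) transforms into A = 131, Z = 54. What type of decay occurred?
ΔA = 0, ΔZ = +1 ⇒ beta-minus decay (β⁻)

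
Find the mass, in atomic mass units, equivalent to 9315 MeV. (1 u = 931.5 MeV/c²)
m = E/c² = 10 u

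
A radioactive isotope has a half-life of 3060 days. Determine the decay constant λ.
λ = ln(2)/t½ = 2.265e-4 day⁻¹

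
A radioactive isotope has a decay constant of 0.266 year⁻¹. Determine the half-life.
t½ = ln(2)/λ = 2.606 years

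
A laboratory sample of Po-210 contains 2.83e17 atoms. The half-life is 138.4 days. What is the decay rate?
A = λN = 1.417e15 decays/day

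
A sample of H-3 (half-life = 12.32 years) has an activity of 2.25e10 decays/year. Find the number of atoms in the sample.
N = A/λ = 3.999e11 atoms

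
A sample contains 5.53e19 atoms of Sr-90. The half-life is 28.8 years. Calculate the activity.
A = λN = 1.331e18 decays/year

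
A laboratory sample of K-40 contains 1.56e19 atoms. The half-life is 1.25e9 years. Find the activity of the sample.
A = λN = 8.65e9 decays/year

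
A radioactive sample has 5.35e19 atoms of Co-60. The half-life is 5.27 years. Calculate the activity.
A = λN = 7.037e18 decays/year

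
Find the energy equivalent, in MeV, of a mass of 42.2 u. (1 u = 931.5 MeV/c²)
E = mc² = 39310 MeV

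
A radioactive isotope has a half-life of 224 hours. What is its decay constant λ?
λ = ln(2)/t½ = 0.003094 hour⁻¹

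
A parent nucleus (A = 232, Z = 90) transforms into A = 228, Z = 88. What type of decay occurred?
ΔA = -4, ΔZ = -2 ⇒ alpha decay (α)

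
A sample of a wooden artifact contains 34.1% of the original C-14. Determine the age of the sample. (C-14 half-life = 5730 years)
Age = t½ × log₂(1/ratio) = 8894 years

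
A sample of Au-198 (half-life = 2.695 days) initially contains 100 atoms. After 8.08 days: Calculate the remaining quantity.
N = N₀(1/2)^(t/t½) = 12.52 atoms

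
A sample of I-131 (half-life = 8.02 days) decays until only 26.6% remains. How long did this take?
t = t½ × log₂(N₀/N) = 15.32 days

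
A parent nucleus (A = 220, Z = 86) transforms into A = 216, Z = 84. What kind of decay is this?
ΔA = -4, ΔZ = -2 ⇒ alpha decay (α)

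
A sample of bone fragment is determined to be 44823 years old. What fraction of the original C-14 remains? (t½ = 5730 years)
N/N₀ = (1/2)^(t/t½) = 0.004418 = 0.442%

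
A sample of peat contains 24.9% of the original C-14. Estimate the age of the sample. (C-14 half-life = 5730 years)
Age = t½ × log₂(1/ratio) = 11490 years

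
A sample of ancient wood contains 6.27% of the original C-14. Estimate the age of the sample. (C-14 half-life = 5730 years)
Age = t½ × log₂(1/ratio) = 22890 years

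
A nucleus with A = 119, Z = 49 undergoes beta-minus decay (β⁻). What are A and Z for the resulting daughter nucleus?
Daughter: A = 119, Z = 50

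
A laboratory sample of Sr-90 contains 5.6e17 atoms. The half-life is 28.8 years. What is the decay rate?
A = λN = 1.348e16 decays/year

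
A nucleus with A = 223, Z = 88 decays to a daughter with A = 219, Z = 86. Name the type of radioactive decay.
ΔA = -4, ΔZ = -2 ⇒ alpha decay (α)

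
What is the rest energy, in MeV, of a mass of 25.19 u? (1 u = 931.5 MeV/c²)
E = mc² = 23460 MeV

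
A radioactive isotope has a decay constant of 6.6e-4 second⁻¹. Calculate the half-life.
t½ = ln(2)/λ = 1050 seconds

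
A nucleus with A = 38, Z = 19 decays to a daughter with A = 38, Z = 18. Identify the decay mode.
ΔA = 0, ΔZ = -1 ⇒ beta-plus decay (β⁺) or electron capture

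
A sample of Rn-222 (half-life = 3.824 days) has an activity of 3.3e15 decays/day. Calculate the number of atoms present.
N = A/λ = 1.821e16 atoms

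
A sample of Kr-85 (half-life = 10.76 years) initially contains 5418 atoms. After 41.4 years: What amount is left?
N = N₀(1/2)^(t/t½) = 376.4 atoms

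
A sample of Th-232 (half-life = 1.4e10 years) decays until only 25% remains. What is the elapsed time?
t = t½ × log₂(N₀/N) = 2.8e10 years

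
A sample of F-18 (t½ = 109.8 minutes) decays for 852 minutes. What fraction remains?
N/N₀ = (1/2)^(t/t½) = 0.004615 = 0.461%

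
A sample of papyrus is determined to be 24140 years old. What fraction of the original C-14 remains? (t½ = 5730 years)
N/N₀ = (1/2)^(t/t½) = 0.05392 = 5.39%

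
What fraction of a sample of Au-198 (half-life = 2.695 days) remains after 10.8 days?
N/N₀ = (1/2)^(t/t½) = 0.06218 = 6.22%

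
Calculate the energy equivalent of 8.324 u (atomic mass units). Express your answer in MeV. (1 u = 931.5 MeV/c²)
E = mc² = 7754 MeV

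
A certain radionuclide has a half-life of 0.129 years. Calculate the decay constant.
λ = ln(2)/t½ = 5.373 year⁻¹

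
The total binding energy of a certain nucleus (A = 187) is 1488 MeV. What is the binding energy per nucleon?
B.E./A = 1488/187 = 7.957 MeV/nucleon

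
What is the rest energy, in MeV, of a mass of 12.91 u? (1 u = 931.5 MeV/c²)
E = mc² = 12030 MeV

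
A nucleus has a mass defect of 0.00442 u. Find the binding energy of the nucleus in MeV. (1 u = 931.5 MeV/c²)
B.E. = Δm × 931.5 = 4.117 MeV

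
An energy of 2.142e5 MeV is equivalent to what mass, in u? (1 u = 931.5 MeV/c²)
m = E/c² = 230 u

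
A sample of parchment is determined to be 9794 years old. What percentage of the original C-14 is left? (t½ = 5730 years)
N/N₀ = (1/2)^(t/t½) = 0.3058 = 30.6%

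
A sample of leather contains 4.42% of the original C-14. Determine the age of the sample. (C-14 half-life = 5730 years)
Age = t½ × log₂(1/ratio) = 25780 years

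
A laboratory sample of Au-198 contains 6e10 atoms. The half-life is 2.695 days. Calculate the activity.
A = λN = 1.543e10 decays/day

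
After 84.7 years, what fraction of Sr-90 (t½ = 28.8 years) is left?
N/N₀ = (1/2)^(t/t½) = 0.1302 = 13%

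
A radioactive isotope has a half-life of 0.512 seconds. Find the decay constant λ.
λ = ln(2)/t½ = 1.354 second⁻¹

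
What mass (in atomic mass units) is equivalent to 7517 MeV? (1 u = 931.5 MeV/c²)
m = E/c² = 8.07 u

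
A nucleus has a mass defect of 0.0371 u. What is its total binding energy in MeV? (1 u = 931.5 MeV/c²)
B.E. = Δm × 931.5 = 34.56 MeV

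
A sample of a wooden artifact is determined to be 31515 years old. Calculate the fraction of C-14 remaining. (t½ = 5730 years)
N/N₀ = (1/2)^(t/t½) = 0.0221 = 2.21%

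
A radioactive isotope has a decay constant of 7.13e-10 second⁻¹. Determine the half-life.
t½ = ln(2)/λ = 9.722e8 seconds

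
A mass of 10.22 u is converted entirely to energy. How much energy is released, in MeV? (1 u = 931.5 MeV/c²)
E = mc² = 9520 MeV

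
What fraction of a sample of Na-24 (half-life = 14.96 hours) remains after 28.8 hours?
N/N₀ = (1/2)^(t/t½) = 0.2633 = 26.3%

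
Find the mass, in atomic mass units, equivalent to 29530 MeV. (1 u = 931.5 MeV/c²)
m = E/c² = 31.7 u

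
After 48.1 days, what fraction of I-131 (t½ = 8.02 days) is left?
N/N₀ = (1/2)^(t/t½) = 0.01565 = 1.57%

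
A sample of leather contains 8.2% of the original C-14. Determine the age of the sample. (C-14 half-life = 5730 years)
Age = t½ × log₂(1/ratio) = 20680 years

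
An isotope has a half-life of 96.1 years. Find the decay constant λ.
λ = ln(2)/t½ = 0.007213 year⁻¹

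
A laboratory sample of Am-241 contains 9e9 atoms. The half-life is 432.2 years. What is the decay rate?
A = λN = 1.443e7 decays/year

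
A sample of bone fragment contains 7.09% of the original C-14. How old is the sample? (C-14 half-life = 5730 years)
Age = t½ × log₂(1/ratio) = 21880 years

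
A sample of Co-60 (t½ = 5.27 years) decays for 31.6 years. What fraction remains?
N/N₀ = (1/2)^(t/t½) = 0.01567 = 1.57%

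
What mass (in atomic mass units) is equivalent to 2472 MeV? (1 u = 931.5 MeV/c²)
m = E/c² = 2.654 u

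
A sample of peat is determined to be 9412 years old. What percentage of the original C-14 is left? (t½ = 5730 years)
N/N₀ = (1/2)^(t/t½) = 0.3203 = 32%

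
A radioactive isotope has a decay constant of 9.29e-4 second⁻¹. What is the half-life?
t½ = ln(2)/λ = 746.1 seconds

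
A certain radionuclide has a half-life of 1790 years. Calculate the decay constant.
λ = ln(2)/t½ = 3.872e-4 year⁻¹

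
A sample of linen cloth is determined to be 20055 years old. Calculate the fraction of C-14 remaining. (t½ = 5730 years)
N/N₀ = (1/2)^(t/t½) = 0.08839 = 8.84%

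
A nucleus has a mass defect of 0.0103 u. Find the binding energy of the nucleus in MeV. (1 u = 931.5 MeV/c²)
B.E. = Δm × 931.5 = 9.594 MeV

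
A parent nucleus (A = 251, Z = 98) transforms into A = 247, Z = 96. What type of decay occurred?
ΔA = -4, ΔZ = -2 ⇒ alpha decay (α)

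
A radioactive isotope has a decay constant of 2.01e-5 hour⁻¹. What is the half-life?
t½ = ln(2)/λ = 34480 hours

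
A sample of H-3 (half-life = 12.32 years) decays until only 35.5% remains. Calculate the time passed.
t = t½ × log₂(N₀/N) = 18.41 years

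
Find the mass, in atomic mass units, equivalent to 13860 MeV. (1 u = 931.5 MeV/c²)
m = E/c² = 14.88 u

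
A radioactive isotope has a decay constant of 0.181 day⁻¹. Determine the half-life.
t½ = ln(2)/λ = 3.83 days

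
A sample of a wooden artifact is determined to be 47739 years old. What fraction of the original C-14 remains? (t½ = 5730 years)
N/N₀ = (1/2)^(t/t½) = 0.003105 = 0.31%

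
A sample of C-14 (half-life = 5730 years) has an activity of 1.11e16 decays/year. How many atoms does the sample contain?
N = A/λ = 9.176e19 atoms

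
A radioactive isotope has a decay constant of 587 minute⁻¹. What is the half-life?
t½ = ln(2)/λ = 0.001181 minutes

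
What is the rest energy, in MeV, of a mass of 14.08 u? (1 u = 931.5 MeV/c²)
E = mc² = 13120 MeV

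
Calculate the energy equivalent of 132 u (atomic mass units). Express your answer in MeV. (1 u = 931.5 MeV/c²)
E = mc² = 1.23e5 MeV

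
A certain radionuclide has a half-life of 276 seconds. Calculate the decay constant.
λ = ln(2)/t½ = 0.002511 second⁻¹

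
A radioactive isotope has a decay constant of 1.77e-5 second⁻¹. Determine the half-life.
t½ = ln(2)/λ = 39160 seconds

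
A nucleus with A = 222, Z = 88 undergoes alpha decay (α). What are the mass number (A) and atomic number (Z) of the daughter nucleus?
Daughter: A = 218, Z = 86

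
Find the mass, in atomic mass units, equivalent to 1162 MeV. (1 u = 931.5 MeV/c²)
m = E/c² = 1.247 u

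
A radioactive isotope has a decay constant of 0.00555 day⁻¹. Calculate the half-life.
t½ = ln(2)/λ = 124.9 days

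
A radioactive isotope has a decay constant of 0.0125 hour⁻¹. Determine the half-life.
t½ = ln(2)/λ = 55.45 hours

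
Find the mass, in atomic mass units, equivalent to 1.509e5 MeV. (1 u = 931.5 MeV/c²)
m = E/c² = 162 u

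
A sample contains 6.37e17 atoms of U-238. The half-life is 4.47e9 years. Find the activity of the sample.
A = λN = 9.878e7 decays/year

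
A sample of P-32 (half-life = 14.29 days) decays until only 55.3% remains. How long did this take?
t = t½ × log₂(N₀/N) = 12.21 days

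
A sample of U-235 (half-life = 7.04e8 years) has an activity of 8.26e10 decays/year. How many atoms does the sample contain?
N = A/λ = 8.389e19 atoms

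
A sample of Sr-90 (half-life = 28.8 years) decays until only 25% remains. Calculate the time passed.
t = t½ × log₂(N₀/N) = 57.6 years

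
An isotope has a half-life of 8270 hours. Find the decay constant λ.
λ = ln(2)/t½ = 8.381e-5 hour⁻¹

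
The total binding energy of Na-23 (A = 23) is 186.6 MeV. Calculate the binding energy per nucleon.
B.E./A = 186.6/23 = 8.113 MeV/nucleon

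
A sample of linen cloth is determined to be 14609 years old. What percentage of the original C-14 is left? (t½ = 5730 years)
N/N₀ = (1/2)^(t/t½) = 0.1708 = 17.1%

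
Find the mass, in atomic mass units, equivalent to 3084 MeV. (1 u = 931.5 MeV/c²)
m = E/c² = 3.311 u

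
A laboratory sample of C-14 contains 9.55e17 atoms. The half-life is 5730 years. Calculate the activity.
A = λN = 1.155e14 decays/year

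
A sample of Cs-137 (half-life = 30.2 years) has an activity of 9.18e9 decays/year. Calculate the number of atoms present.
N = A/λ = 4e11 atoms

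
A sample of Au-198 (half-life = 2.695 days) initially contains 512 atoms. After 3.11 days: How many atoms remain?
N = N₀(1/2)^(t/t½) = 230.1 atoms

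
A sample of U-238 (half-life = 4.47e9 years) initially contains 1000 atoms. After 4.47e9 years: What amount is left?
N = N₀(1/2)^(t/t½) = 500 atoms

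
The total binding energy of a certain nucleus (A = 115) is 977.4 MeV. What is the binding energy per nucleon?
B.E./A = 977.4/115 = 8.499 MeV/nucleon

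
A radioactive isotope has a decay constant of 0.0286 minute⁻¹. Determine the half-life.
t½ = ln(2)/λ = 24.24 minutes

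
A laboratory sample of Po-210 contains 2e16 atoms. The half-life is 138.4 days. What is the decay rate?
A = λN = 1.002e14 decays/day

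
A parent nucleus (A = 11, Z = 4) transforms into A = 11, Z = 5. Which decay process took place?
ΔA = 0, ΔZ = +1 ⇒ beta-minus decay (β⁻)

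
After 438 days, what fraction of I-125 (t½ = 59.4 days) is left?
N/N₀ = (1/2)^(t/t½) = 0.00603 = 0.603%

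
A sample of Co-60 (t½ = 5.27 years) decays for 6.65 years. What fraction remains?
N/N₀ = (1/2)^(t/t½) = 0.417 = 41.7%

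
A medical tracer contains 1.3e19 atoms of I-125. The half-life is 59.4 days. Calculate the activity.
A = λN = 1.517e17 decays/day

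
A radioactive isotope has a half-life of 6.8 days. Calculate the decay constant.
λ = ln(2)/t½ = 0.1019 day⁻¹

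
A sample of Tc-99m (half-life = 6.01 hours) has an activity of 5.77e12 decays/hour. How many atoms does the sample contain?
N = A/λ = 5.003e13 atoms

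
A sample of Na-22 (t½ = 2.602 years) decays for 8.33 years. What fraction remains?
N/N₀ = (1/2)^(t/t½) = 0.1087 = 10.9%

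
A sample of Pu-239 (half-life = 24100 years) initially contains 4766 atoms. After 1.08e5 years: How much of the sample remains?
N = N₀(1/2)^(t/t½) = 213.4 atoms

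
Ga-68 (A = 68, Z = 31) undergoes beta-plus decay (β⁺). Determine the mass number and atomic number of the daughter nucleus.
Daughter: A = 68, Z = 30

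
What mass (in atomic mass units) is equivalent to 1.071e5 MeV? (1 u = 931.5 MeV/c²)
m = E/c² = 115 u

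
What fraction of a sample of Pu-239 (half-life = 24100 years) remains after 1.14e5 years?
N/N₀ = (1/2)^(t/t½) = 0.03767 = 3.77%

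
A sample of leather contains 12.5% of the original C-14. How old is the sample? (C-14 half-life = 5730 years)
Age = t½ × log₂(1/ratio) = 17190 years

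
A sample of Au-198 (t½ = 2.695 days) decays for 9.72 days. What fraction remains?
N/N₀ = (1/2)^(t/t½) = 0.08209 = 8.21%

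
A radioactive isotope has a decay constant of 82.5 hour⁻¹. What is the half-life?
t½ = ln(2)/λ = 0.008402 hours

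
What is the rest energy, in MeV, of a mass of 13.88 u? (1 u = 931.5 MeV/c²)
E = mc² = 12930 MeV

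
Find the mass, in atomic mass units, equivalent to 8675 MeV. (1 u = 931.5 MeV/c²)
m = E/c² = 9.313 u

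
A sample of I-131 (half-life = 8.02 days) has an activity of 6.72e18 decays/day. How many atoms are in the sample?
N = A/λ = 7.775e19 atoms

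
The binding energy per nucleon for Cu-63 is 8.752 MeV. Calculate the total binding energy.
B.E. = 8.752 × 63 = 551.4 MeV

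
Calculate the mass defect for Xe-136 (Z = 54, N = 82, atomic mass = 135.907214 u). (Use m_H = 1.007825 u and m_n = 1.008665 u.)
Δm = Z·m_H + N·m_n − M = 1.226 u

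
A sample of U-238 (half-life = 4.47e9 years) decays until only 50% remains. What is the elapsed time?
t = t½ × log₂(N₀/N) = 4.47e9 years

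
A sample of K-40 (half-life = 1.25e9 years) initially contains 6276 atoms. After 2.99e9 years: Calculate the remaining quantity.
N = N₀(1/2)^(t/t½) = 1196 atoms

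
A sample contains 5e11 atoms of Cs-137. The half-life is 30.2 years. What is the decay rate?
A = λN = 1.148e10 decays/year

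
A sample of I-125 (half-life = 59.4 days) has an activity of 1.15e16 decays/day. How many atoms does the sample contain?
N = A/λ = 9.855e17 atoms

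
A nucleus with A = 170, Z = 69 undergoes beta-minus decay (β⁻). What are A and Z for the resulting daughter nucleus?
Daughter: A = 170, Z = 70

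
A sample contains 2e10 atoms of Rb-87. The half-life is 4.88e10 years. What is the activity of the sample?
A = λN = 0.2841 decays/year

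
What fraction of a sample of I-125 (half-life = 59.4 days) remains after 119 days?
N/N₀ = (1/2)^(t/t½) = 0.2494 = 24.9%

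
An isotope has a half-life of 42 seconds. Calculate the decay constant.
λ = ln(2)/t½ = 0.0165 second⁻¹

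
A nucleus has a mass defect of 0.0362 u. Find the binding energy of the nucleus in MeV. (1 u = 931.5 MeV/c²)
B.E. = Δm × 931.5 = 33.72 MeV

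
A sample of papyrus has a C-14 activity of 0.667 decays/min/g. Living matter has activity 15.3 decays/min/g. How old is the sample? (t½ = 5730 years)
Age = t½ × log₂(A₀/A) = 25900 years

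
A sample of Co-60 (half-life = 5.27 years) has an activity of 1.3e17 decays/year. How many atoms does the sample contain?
N = A/λ = 9.884e17 atoms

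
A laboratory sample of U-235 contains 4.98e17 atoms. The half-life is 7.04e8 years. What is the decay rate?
A = λN = 4.903e8 decays/year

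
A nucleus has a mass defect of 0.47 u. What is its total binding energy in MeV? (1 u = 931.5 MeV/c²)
B.E. = Δm × 931.5 = 437.8 MeV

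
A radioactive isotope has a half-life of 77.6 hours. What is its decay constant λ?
λ = ln(2)/t½ = 0.008932 hour⁻¹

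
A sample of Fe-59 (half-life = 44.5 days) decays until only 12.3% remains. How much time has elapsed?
t = t½ × log₂(N₀/N) = 134.5 days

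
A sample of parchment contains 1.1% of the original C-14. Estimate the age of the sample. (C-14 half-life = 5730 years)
Age = t½ × log₂(1/ratio) = 37280 years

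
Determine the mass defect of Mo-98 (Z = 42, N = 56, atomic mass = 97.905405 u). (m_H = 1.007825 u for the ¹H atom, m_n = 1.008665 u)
Δm = Z·m_H + N·m_n − M = 0.9085 u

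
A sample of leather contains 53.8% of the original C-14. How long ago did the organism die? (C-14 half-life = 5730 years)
Age = t½ × log₂(1/ratio) = 5124 years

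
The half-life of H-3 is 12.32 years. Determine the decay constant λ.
λ = ln(2)/t½ = 0.05626 year⁻¹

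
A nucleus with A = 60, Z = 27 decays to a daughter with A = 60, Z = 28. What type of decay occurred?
ΔA = 0, ΔZ = +1 ⇒ beta-minus decay (β⁻)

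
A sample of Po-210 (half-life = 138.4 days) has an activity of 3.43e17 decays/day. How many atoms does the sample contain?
N = A/λ = 6.849e19 atoms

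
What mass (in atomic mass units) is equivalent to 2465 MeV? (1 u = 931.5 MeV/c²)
m = E/c² = 2.646 u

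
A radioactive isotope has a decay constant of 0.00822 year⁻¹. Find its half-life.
t½ = ln(2)/λ = 84.32 years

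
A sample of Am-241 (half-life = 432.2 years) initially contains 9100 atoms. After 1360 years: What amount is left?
N = N₀(1/2)^(t/t½) = 1028 atoms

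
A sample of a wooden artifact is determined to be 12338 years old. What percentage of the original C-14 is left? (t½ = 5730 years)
N/N₀ = (1/2)^(t/t½) = 0.2248 = 22.5%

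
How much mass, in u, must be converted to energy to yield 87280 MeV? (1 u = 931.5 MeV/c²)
m = E/c² = 93.7 u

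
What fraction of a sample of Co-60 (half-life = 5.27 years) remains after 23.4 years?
N/N₀ = (1/2)^(t/t½) = 0.04606 = 4.61%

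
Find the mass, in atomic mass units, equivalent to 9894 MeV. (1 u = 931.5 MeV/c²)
m = E/c² = 10.62 u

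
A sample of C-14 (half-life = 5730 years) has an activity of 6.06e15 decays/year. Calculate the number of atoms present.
N = A/λ = 5.01e19 atoms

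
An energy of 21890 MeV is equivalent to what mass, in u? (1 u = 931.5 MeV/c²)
m = E/c² = 23.5 u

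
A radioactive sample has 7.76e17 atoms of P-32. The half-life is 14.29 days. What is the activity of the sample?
A = λN = 3.764e16 decays/day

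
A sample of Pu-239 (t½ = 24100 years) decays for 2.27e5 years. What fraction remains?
N/N₀ = (1/2)^(t/t½) = 0.001461 = 0.146%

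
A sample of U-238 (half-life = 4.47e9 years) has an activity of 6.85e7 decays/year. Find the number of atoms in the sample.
N = A/λ = 4.417e17 atoms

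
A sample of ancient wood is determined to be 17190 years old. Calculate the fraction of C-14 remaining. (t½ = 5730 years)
N/N₀ = (1/2)^(t/t½) = 0.125 = 12.5%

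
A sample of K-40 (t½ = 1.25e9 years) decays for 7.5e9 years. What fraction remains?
N/N₀ = (1/2)^(t/t½) = 0.01562 = 1.56%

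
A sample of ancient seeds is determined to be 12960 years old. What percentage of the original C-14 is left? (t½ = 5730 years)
N/N₀ = (1/2)^(t/t½) = 0.2085 = 20.9%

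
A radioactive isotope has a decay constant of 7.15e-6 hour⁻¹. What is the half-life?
t½ = ln(2)/λ = 96940 hours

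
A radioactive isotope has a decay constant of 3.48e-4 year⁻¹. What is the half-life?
t½ = ln(2)/λ = 1992 years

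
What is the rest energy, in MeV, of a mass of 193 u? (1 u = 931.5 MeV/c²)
E = mc² = 1.798e5 MeV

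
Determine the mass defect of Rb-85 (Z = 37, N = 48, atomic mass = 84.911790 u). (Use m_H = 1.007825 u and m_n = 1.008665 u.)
Δm = Z·m_H + N·m_n − M = 0.7937 u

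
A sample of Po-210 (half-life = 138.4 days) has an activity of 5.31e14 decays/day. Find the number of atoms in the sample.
N = A/λ = 1.06e17 atoms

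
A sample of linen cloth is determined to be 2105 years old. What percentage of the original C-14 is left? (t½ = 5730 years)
N/N₀ = (1/2)^(t/t½) = 0.7752 = 77.5%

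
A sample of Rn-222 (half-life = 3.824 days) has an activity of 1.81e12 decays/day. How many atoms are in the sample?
N = A/λ = 9.986e12 atoms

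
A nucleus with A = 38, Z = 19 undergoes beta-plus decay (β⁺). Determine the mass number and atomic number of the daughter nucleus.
Daughter: A = 38, Z = 18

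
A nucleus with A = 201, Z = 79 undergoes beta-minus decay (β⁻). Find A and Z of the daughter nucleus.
Daughter: A = 201, Z = 80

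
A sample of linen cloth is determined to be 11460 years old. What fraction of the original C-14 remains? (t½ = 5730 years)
N/N₀ = (1/2)^(t/t½) = 0.25 = 25%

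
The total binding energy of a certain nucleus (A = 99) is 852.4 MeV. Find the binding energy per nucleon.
B.E./A = 852.4/99 = 8.61 MeV/nucleon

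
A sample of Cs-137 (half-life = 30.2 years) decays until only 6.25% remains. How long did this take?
t = t½ × log₂(N₀/N) = 120.8 years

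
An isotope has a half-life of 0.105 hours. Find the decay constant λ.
λ = ln(2)/t½ = 6.601 hour⁻¹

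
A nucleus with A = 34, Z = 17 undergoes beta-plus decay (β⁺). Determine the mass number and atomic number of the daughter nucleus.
Daughter: A = 34, Z = 16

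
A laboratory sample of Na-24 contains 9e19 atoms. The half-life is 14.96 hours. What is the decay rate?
A = λN = 4.17e18 decays/hour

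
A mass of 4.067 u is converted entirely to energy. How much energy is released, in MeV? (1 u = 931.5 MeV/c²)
E = mc² = 3788 MeV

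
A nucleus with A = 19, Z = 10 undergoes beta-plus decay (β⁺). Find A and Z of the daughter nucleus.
Daughter: A = 19, Z = 9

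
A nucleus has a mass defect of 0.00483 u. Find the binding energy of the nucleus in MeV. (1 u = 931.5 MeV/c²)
B.E. = Δm × 931.5 = 4.499 MeV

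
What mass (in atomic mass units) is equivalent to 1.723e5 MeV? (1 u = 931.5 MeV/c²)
m = E/c² = 185 u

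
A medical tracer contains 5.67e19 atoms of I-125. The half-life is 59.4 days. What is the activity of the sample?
A = λN = 6.616e17 decays/day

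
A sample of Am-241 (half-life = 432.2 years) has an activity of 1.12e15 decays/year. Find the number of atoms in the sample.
N = A/λ = 6.984e17 atoms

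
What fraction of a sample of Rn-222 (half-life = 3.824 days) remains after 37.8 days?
N/N₀ = (1/2)^(t/t½) = 0.001058 = 0.106%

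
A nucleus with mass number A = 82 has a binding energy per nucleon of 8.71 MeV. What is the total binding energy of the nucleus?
B.E. = 8.71 × 82 = 714.2 MeV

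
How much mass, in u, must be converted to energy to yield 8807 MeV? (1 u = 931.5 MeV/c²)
m = E/c² = 9.455 u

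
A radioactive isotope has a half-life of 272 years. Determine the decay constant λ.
λ = ln(2)/t½ = 0.002548 year⁻¹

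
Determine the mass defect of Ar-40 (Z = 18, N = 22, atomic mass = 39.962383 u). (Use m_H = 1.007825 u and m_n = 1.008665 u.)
Δm = Z·m_H + N·m_n − M = 0.3691 u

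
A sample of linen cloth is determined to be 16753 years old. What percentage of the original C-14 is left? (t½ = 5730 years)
N/N₀ = (1/2)^(t/t½) = 0.1318 = 13.2%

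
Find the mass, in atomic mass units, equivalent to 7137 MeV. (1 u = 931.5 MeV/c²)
m = E/c² = 7.662 u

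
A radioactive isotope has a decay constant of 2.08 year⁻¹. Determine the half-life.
t½ = ln(2)/λ = 0.3332 years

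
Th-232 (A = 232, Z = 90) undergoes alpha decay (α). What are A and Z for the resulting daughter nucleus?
Daughter: A = 228, Z = 88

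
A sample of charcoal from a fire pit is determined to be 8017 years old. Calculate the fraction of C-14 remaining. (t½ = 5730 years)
N/N₀ = (1/2)^(t/t½) = 0.3792 = 37.9%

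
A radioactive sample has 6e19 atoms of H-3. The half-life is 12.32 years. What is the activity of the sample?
A = λN = 3.376e18 decays/year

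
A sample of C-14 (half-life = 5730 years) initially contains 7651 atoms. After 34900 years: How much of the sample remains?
N = N₀(1/2)^(t/t½) = 112.3 atoms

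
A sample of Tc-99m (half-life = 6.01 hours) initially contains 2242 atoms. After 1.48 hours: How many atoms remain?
N = N₀(1/2)^(t/t½) = 1890 atoms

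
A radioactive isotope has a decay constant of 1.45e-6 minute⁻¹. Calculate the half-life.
t½ = ln(2)/λ = 4.78e5 minutes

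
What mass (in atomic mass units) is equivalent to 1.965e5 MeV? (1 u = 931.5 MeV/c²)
m = E/c² = 211 u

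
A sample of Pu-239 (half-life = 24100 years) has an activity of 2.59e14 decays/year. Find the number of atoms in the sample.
N = A/λ = 9.005e18 atoms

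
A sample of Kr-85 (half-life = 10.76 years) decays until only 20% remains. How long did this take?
t = t½ × log₂(N₀/N) = 24.98 years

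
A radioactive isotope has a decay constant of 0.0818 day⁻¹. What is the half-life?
t½ = ln(2)/λ = 8.474 days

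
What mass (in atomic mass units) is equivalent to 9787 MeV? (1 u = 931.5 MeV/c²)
m = E/c² = 10.51 u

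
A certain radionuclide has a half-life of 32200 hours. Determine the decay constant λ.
λ = ln(2)/t½ = 2.153e-5 hour⁻¹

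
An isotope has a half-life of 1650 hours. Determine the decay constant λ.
λ = ln(2)/t½ = 4.201e-4 hour⁻¹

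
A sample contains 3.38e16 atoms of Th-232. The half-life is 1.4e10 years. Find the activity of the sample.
A = λN = 1.673e6 decays/year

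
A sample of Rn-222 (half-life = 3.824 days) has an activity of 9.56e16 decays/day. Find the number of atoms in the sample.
N = A/λ = 5.274e17 atoms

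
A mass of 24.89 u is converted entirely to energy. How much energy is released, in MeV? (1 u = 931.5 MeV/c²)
E = mc² = 23190 MeV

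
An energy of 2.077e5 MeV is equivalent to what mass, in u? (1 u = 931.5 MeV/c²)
m = E/c² = 223 u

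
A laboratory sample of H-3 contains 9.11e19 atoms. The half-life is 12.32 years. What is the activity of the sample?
A = λN = 5.125e18 decays/year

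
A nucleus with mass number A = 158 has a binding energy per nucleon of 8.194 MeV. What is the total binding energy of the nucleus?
B.E. = 8.194 × 158 = 1295 MeV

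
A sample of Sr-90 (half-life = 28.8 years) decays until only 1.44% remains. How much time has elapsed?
t = t½ × log₂(N₀/N) = 176.2 years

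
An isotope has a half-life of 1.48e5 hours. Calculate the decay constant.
λ = ln(2)/t½ = 4.683e-6 hour⁻¹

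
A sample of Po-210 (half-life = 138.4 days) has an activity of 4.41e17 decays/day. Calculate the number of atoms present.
N = A/λ = 8.805e19 atoms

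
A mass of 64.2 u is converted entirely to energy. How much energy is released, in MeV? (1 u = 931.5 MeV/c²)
E = mc² = 59800 MeV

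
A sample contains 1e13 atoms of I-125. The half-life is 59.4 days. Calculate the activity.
A = λN = 1.167e11 decays/day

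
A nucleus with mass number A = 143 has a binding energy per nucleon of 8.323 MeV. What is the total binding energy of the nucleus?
B.E. = 8.323 × 143 = 1190 MeV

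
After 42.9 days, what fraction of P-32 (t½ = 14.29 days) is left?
N/N₀ = (1/2)^(t/t½) = 0.1248 = 12.5%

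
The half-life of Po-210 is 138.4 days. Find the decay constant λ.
λ = ln(2)/t½ = 0.005008 day⁻¹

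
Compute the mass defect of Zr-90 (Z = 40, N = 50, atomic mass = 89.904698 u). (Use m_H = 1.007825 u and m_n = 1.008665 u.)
Δm = Z·m_H + N·m_n − M = 0.8416 u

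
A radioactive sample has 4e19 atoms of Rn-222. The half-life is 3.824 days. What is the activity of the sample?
A = λN = 7.25e18 decays/day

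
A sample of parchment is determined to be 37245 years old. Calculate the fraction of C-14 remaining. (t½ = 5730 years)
N/N₀ = (1/2)^(t/t½) = 0.01105 = 1.1%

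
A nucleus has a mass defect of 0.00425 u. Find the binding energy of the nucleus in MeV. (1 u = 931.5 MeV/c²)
B.E. = Δm × 931.5 = 3.959 MeV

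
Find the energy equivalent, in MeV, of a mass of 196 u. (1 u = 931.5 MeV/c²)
E = mc² = 1.826e5 MeV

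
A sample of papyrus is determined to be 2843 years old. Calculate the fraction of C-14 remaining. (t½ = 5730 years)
N/N₀ = (1/2)^(t/t½) = 0.709 = 70.9%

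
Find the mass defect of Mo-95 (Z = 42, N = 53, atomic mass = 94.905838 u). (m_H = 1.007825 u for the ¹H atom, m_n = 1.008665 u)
Δm = Z·m_H + N·m_n − M = 0.8821 u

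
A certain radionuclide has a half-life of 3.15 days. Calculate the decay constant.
λ = ln(2)/t½ = 0.22 day⁻¹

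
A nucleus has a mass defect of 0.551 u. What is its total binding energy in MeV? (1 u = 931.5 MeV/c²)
B.E. = Δm × 931.5 = 513.3 MeV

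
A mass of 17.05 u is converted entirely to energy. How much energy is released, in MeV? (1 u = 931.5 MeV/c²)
E = mc² = 15880 MeV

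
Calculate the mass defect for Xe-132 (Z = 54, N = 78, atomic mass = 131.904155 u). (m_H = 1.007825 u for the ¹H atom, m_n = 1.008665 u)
Δm = Z·m_H + N·m_n − M = 1.194 u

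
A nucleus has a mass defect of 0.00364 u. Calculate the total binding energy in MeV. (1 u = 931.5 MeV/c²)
B.E. = Δm × 931.5 = 3.391 MeV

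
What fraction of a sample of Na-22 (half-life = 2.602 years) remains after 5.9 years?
N/N₀ = (1/2)^(t/t½) = 0.2077 = 20.8%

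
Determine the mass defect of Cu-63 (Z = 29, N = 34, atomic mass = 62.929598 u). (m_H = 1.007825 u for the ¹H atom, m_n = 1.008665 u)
Δm = Z·m_H + N·m_n − M = 0.5919 u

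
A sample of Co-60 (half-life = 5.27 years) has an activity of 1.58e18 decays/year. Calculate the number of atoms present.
N = A/λ = 1.201e19 atoms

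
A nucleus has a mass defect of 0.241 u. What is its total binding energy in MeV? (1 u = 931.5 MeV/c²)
B.E. = Δm × 931.5 = 224.5 MeV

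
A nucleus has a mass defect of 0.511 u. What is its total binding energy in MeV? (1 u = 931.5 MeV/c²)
B.E. = Δm × 931.5 = 476 MeV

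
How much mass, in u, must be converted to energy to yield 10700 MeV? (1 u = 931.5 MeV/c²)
m = E/c² = 11.49 u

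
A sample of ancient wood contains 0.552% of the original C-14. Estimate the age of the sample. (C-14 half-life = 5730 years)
Age = t½ × log₂(1/ratio) = 42980 years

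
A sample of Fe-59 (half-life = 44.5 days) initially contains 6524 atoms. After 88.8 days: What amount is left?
N = N₀(1/2)^(t/t½) = 1636 atoms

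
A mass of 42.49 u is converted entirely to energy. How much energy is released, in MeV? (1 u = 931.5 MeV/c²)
E = mc² = 39580 MeV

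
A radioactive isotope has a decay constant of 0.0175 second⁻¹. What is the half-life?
t½ = ln(2)/λ = 39.61 seconds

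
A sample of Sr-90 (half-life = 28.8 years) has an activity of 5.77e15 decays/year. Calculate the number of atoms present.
N = A/λ = 2.397e17 atoms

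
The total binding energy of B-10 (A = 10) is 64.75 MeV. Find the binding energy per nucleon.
B.E./A = 64.75/10 = 6.475 MeV/nucleon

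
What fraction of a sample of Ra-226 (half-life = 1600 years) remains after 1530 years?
N/N₀ = (1/2)^(t/t½) = 0.5154 = 51.5%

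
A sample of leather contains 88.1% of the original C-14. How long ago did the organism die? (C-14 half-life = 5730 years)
Age = t½ × log₂(1/ratio) = 1047 years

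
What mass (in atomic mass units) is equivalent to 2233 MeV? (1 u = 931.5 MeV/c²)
m = E/c² = 2.397 u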